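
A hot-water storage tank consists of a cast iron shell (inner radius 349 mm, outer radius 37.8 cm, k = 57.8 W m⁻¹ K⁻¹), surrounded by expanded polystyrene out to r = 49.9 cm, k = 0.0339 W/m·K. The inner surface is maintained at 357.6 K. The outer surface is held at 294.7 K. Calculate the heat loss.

Treat each layer as a resistance in series:
  R_cast iron = (1/0.349 − 1/0.378)/(4πk) = 0.2198/(4π·57.8) = 3.027×10^-4 K/W
  R_expanded polystyrene = (1/0.378 − 1/0.499)/(4πk) = 0.6415/(4π·0.0339) = 1.506 K/W
ΣR = 3.027×10^-4 + 1.506 = 1.506 K/W
Q = ΔT/ΣR = (357.6 K − 294.7 K)/1.506 = 41.8 W

Q = 41.8 W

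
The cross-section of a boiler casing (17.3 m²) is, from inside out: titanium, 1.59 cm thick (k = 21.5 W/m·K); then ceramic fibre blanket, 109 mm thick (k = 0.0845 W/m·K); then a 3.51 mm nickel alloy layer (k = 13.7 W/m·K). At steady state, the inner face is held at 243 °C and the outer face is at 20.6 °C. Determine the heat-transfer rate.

Q = 2980 W

Resistance network (inner→outer):
  R_titanium = L/(kA) = 0.0159/(21.5·17.3) = 4.275×10^-5 K/W
  R_ceramic fibre blanket = L/(kA) = 0.109/(0.0845·17.3) = 0.07456 K/W
  R_nickel alloy = L/(kA) = 0.00351/(13.7·17.3) = 1.481×10^-5 K/W
ΣR = 4.275×10^-5 + 0.07456 + 1.481×10^-5 = 0.07462 K/W
Q = ΔT/ΣR = (243 °C − 20.6 °C)/0.07462 = 2980 W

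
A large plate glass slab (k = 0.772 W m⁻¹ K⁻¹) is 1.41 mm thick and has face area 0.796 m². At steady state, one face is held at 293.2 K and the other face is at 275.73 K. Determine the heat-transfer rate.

Q = 7610 W

Q = kA·ΔT/L = 0.772 × 0.796 × |293.2 K − 275.73 K| / 0.00141 = 7610 W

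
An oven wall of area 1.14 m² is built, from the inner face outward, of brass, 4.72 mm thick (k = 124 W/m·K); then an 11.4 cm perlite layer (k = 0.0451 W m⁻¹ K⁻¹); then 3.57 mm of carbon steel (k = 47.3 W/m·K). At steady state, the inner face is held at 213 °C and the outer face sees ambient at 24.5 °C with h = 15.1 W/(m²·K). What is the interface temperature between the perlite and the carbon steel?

T = 29.3 °C

Treat each layer as a resistance in series:
  R_brass = L/(kA) = 0.00472/(124·1.14) = 3.339×10^-5 K/W
  R_perlite = L/(kA) = 0.114/(0.0451·1.14) = 2.217 K/W
  R_carbon steel = L/(kA) = 0.00357/(47.3·1.14) = 6.621×10^-5 K/W
  R_conv,out = 1/(hA) = 1/(15.1·1.14) = 0.05809 K/W
ΣR = 3.339×10^-5 + 2.217 + 6.621×10^-5 + 0.05809 = 2.275 K/W
Q = ΔT/ΣR = (213 °C − 24.5 °C)/2.275 = 82.86 W
From the inner boundary to the perlite/carbon steel interface, ΣR_partial = 2.217 K/W.
T_interface = T_in − Q·ΣR_partial = 213 °C − (82.86)(2.217) = 29.3 °C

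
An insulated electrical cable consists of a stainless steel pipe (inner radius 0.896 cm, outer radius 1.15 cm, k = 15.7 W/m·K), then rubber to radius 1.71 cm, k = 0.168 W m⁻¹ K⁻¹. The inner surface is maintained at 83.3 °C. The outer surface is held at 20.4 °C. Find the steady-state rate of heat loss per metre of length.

Q' = 166 W/m

Treat each layer as a resistance in series:
  R'_stainless steel = ln(0.0115/0.00896)/(2πk) = 0.2496/(2π·15.7) = 0.002530 m·K/W
  R'_rubber = ln(0.0171/0.0115)/(2πk) = 0.3967/(2π·0.168) = 0.3758 m·K/W
ΣR = 0.002530 + 0.3758 = 0.3783 m·K/W
Q' = ΔT/ΣR = (83.3 °C − 20.4 °C)/0.3783 = 166 W/m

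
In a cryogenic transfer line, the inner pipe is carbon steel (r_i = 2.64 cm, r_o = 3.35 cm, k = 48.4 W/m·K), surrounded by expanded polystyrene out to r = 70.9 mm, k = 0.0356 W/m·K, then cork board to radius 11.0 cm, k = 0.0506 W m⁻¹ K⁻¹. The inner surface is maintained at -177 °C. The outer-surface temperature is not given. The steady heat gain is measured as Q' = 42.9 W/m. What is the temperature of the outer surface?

T_out = 26.1 °C

Sum the resistances:
  R'_carbon steel = ln(0.0335/0.0264)/(2πk) = 0.2382/(2π·48.4) = 7.832×10^-4 m·K/W
  R'_expanded polystyrene = ln(0.0709/0.0335)/(2πk) = 0.7497/(2π·0.0356) = 3.352 m·K/W
  R'_cork board = ln(0.110/0.0709)/(2πk) = 0.4392/(2π·0.0506) = 1.381 m·K/W
ΣR = 4.734 m·K/W
ΔT = Q'·ΣR = 42.9 × 4.734 = 203.1 K
Heat flows inward, so T_out = T_in + ΔT = -177 + 203.1 = 26.1 °C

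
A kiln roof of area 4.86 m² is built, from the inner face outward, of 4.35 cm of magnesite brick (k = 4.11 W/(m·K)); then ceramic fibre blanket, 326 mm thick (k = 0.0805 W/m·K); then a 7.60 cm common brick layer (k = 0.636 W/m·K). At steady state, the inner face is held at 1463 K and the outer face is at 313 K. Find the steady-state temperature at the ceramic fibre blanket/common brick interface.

Treat each layer as a resistance in series:
  R_magnesite brick = L/(kA) = 0.0435/(4.11·4.86) = 0.002178 K/W
  R_ceramic fibre blanket = L/(kA) = 0.326/(0.0805·4.86) = 0.8333 K/W
  R_common brick = L/(kA) = 0.0760/(0.636·4.86) = 0.02459 K/W
ΣR = 0.002178 + 0.8333 + 0.02459 = 0.8601 K/W
Q = ΔT/ΣR = (1463 K − 313 K)/0.8601 = 1337 W
From the inner boundary to the ceramic fibre blanket/common brick interface, ΣR_partial = 0.8355 K/W.
T_interface = T_in − Q·ΣR_partial = 1463 K − (1337)(0.8355) = 346 K

T = 346 K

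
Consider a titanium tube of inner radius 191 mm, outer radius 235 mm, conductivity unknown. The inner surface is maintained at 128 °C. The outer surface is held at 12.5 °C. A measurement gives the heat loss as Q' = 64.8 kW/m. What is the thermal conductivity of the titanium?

ΣR = ΔT/Q' = |128 − 12.5|/64800 = 0.001782 m·K/W
ln(r₂/r₁)/(2πk) = 0.001782 ⇒ k = 0.2073/(2π·0.001782) = 18.5 W/m·K

k = 18.5 W/m·K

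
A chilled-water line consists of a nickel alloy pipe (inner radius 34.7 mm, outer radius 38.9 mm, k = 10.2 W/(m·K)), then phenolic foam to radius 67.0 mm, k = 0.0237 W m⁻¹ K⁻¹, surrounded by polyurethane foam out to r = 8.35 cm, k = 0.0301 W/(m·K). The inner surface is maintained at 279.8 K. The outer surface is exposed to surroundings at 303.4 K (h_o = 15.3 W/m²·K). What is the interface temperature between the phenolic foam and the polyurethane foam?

Resistance network (inner→outer):
  R'_nickel alloy = ln(0.0389/0.0347)/(2πk) = 0.1143/(2π·10.2) = 0.001783 m·K/W
  R'_phenolic foam = ln(0.0670/0.0389)/(2πk) = 0.5437/(2π·0.0237) = 3.651 m·K/W
  R'_polyurethane foam = ln(0.0835/0.0670)/(2πk) = 0.2202/(2π·0.0301) = 1.164 m·K/W
  R'_conv,out = 1/(2πr h) = 1/(2π·0.0835·15.3) = 0.1246 m·K/W
ΣR = 0.001783 + 3.651 + 1.164 + 0.1246 = 4.941 m·K/W
Q' = ΔT/ΣR = (279.8 K − 303.4 K)/4.941 = -4.776 W/m
From the inner boundary to the phenolic foam/polyurethane foam interface, ΣR_partial = 3.653 m·K/W.
T_interface = T_in − Q'·ΣR_partial = 279.8 K − (-4.776)(3.653) = 297.2 K

T = 297.2 K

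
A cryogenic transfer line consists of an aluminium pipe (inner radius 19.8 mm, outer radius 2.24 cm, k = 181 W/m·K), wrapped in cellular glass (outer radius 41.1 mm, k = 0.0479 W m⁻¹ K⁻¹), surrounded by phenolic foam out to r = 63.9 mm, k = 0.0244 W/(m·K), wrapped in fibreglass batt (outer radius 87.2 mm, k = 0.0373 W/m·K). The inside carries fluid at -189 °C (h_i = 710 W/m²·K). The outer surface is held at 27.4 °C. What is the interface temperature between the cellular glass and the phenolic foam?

T = -119 °C

Series thermal resistances, inner to outer:
  R'_conv,in = 1/(2πr h) = 1/(2π·0.0198·710) = 0.01132 m·K/W
  R'_aluminium = ln(0.0224/0.0198)/(2πk) = 0.1234/(2π·181) = 1.085×10^-4 m·K/W
  R'_cellular glass = ln(0.0411/0.0224)/(2πk) = 0.6069/(2π·0.0479) = 2.017 m·K/W
  R'_phenolic foam = ln(0.0639/0.0411)/(2πk) = 0.4413/(2π·0.0244) = 2.879 m·K/W
  R'_fibreglass batt = ln(0.0872/0.0639)/(2πk) = 0.3109/(2π·0.0373) = 1.327 m·K/W
ΣR = 0.01132 + 1.085×10^-4 + 2.017 + 2.879 + 1.327 = 6.234 m·K/W
Q' = ΔT/ΣR = (-189 °C − 27.4 °C)/6.234 = -34.71 W/m
From the inner boundary to the cellular glass/phenolic foam interface, ΣR_partial = 2.028 m·K/W.
T_interface = T_in − Q'·ΣR_partial = -189 °C − (-34.71)(2.028) = -119 °C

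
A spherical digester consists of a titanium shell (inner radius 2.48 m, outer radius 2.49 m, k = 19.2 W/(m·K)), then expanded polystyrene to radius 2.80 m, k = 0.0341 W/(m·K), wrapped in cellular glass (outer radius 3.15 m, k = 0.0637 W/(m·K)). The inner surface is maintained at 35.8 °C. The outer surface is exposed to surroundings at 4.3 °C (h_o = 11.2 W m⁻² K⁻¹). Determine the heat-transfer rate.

Resistance network (inner→outer):
  R_titanium = (1/2.48 − 1/2.49)/(4πk) = 0.001619/(4π·19.2) = 6.712×10^-6 K/W
  R_expanded polystyrene = (1/2.49 − 1/2.80)/(4πk) = 0.04446/(4π·0.0341) = 0.1038 K/W
  R_cellular glass = (1/2.80 − 1/3.15)/(4πk) = 0.03968/(4π·0.0637) = 0.04957 K/W
  R_conv,out = 1/(4πr²h) = 1/(4π·3.15²·11.2) = 7.161×10^-4 K/W
ΣR = 6.712×10^-6 + 0.1038 + 0.04957 + 7.161×10^-4 = 0.1541 K/W
Q = ΔT/ΣR = (35.8 °C − 4.3 °C)/0.1541 = 204 W

Q = 204 W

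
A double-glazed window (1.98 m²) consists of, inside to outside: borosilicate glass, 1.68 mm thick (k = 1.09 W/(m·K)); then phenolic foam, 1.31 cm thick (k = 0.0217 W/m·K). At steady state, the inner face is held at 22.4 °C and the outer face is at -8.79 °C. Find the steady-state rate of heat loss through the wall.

Q = 102 W

Treat each layer as a resistance in series:
  R_borosilicate glass = L/(kA) = 0.00168/(1.09·1.98) = 7.784×10^-4 K/W
  R_phenolic foam = L/(kA) = 0.0131/(0.0217·1.98) = 0.3049 K/W
ΣR = 7.784×10^-4 + 0.3049 = 0.3057 K/W
Q = ΔT/ΣR = (22.4 °C − -8.79 °C)/0.3057 = 102 W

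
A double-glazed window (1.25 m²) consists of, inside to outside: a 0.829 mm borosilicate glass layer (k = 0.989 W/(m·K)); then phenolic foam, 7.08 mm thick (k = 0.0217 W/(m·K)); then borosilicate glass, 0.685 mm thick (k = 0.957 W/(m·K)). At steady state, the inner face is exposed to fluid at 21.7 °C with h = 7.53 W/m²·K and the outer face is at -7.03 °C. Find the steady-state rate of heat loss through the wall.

Q = 78.0 W

Series thermal resistances, inner to outer:
  R_conv,in = 1/(hA) = 1/(7.53·1.25) = 0.1062 K/W
  R_borosilicate glass = L/(kA) = 8.29×10^-4/(0.989·1.25) = 6.706×10^-4 K/W
  R_phenolic foam = L/(kA) = 0.00708/(0.0217·1.25) = 0.2610 K/W
  R_borosilicate glass = L/(kA) = 6.85×10^-4/(0.957·1.25) = 5.726×10^-4 K/W
ΣR = 0.1062 + 6.706×10^-4 + 0.2610 + 5.726×10^-4 = 0.3684 K/W
Q = ΔT/ΣR = (21.7 °C − -7.03 °C)/0.3684 = 78.0 W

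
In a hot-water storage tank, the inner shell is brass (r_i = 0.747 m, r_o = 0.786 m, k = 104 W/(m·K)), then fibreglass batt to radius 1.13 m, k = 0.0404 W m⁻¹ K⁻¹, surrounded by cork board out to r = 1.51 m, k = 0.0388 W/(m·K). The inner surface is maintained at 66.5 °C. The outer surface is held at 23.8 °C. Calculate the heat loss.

Q = 35.0 W

Series thermal resistances, inner to outer:
  R_brass = (1/0.747 − 1/0.786)/(4πk) = 0.06642/(4π·104) = 5.083×10^-5 K/W
  R_fibreglass batt = (1/0.786 − 1/1.13)/(4πk) = 0.3873/(4π·0.0404) = 0.7629 K/W
  R_cork board = (1/1.13 − 1/1.51)/(4πk) = 0.2227/(4π·0.0388) = 0.4568 K/W
ΣR = 5.083×10^-5 + 0.7629 + 0.4568 = 1.220 K/W
Q = ΔT/ΣR = (66.5 °C − 23.8 °C)/1.220 = 35.0 W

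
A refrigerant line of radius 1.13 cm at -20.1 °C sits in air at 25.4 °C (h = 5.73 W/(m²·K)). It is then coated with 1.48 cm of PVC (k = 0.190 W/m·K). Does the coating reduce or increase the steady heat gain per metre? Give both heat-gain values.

Critical radius for a cylinder: r_cr = k/h = 0.0332 m = 3.32 cm.
Outer radius after coating: r₂ = 0.0113 + 0.0148 = 0.0261 m.
Since r₁ < r_cr and r₂ ≤ r_cr, the coating moves toward the maximum at r_cr — heat gain rises.
Bare: R = 1/(2πr₁h) = 2.458 m·K/W; Q = 45.5/2.458 = 18.5 W/m.
Coated: R = R_cond + R_conv = 1.765 m·K/W; Q = 45.5/1.765 = 25.8 W/m.

increases: 18.5 → 25.8 W/m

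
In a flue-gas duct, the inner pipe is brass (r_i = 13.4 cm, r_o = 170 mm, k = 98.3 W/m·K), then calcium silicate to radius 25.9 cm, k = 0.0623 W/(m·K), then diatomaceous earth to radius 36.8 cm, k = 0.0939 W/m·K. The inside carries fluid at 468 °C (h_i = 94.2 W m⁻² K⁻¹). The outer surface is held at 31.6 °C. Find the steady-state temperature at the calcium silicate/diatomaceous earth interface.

Resistance network (inner→outer):
  R'_conv,in = 1/(2πr h) = 1/(2π·0.134·94.2) = 0.01261 m·K/W
  R'_brass = ln(0.170/0.134)/(2πk) = 0.2380/(2π·98.3) = 3.853×10^-4 m·K/W
  R'_calcium silicate = ln(0.259/0.170)/(2πk) = 0.4210/(2π·0.0623) = 1.076 m·K/W
  R'_diatomaceous earth = ln(0.368/0.259)/(2πk) = 0.3513/(2π·0.0939) = 0.5954 m·K/W
ΣR = 0.01261 + 3.853×10^-4 + 1.076 + 0.5954 = 1.684 m·K/W
Q' = ΔT/ΣR = (468 °C − 31.6 °C)/1.684 = 259.1 W/m
From the inner boundary to the calcium silicate/diatomaceous earth interface, ΣR_partial = 1.089 m·K/W.
T_interface = T_in − Q'·ΣR_partial = 468 °C − (259.1)(1.089) = 186 °C

T = 186 °C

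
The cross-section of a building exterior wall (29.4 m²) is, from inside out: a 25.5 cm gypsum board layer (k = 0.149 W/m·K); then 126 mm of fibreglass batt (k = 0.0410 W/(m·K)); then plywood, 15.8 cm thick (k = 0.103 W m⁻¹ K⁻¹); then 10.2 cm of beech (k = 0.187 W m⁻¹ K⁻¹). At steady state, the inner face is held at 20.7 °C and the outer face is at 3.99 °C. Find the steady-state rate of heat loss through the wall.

Q = 71.6 W

Series thermal resistances, inner to outer:
  R_gypsum board = L/(kA) = 0.255/(0.149·29.4) = 0.05821 K/W
  R_fibreglass batt = L/(kA) = 0.126/(0.0410·29.4) = 0.1045 K/W
  R_plywood = L/(kA) = 0.158/(0.103·29.4) = 0.05218 K/W
  R_beech = L/(kA) = 0.102/(0.187·29.4) = 0.01855 K/W
ΣR = 0.05821 + 0.1045 + 0.05218 + 0.01855 = 0.2334 K/W
Q = ΔT/ΣR = (20.7 °C − 3.99 °C)/0.2334 = 71.6 W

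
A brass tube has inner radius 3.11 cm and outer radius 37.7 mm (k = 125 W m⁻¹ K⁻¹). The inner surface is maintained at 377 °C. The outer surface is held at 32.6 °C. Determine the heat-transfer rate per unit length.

Q' = 1.41×10^6 W/m

Q' = 2πk·ΔT/ln(r₂/r₁) = 2π × 125 × 344.4 / ln(0.0377/0.0311) = 1.41×10^6 W/m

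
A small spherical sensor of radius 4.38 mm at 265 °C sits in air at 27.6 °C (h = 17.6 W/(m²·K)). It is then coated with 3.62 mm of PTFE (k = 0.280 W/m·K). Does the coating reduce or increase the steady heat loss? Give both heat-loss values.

Critical radius for a sphere: r_cr = 2k/h = 0.0318 m = 3.18 cm.
Outer radius after coating: r₂ = 0.00438 + 0.00362 = 0.00800 m.
Since r₁ < r_cr and r₂ ≤ r_cr, the coating moves toward the maximum at r_cr — heat loss rises.
Bare: R = 1/(4πr₁²h) = 235.7 K/W; Q = 237.4/235.7 = 1.01 W.
Coated: R = R_cond + R_conv = 100.0 K/W; Q = 237.4/100.0 = 2.37 W.

increases: 1.01 → 2.37 W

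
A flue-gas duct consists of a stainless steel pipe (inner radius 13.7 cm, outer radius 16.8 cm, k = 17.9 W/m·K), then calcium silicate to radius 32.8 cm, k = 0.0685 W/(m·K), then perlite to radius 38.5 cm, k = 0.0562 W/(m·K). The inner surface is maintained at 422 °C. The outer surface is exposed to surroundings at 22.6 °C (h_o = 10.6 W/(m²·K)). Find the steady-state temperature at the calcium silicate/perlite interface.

T = 119 °C

Treat each layer as a resistance in series:
  R'_stainless steel = ln(0.168/0.137)/(2πk) = 0.2040/(2π·17.9) = 0.001814 m·K/W
  R'_calcium silicate = ln(0.328/0.168)/(2πk) = 0.6690/(2π·0.0685) = 1.554 m·K/W
  R'_perlite = ln(0.385/0.328)/(2πk) = 0.1602/(2π·0.0562) = 0.4538 m·K/W
  R'_conv,out = 1/(2πr h) = 1/(2π·0.385·10.6) = 0.03900 m·K/W
ΣR = 0.001814 + 1.554 + 0.4538 + 0.03900 = 2.049 m·K/W
Q' = ΔT/ΣR = (422 °C − 22.6 °C)/2.049 = 194.9 W/m
From the inner boundary to the calcium silicate/perlite interface, ΣR_partial = 1.556 m·K/W.
T_interface = T_in − Q'·ΣR_partial = 422 °C − (194.9)(1.556) = 119 °C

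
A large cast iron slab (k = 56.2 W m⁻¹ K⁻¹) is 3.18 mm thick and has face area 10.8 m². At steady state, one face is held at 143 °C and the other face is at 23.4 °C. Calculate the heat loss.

Q = kA·ΔT/L = 56.2 × 10.8 × |143 °C − 23.4 °C| / 0.00318 = 2.28×10^7 W

Q = 22800 kW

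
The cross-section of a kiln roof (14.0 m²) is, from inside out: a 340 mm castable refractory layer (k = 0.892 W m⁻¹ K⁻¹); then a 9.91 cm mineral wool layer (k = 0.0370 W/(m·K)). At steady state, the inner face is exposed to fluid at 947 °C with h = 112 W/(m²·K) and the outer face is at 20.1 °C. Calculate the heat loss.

Treat each layer as a resistance in series:
  R_conv,in = 1/(hA) = 1/(112·14.0) = 6.378×10^-4 K/W
  R_castable refractory = L/(kA) = 0.340/(0.892·14.0) = 0.02723 K/W
  R_mineral wool = L/(kA) = 0.0991/(0.0370·14.0) = 0.1913 K/W
ΣR = 6.378×10^-4 + 0.02723 + 0.1913 = 0.2192 K/W
Q = ΔT/ΣR = (947 °C − 20.1 °C)/0.2192 = 4230 W

Q = 4230 W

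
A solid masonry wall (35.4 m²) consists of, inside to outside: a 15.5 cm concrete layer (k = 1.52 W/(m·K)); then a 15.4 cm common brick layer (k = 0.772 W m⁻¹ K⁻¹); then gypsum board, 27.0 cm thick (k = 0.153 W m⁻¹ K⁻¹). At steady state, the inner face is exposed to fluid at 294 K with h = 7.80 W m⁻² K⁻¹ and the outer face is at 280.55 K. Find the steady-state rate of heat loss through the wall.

Treat each layer as a resistance in series:
  R_conv,in = 1/(hA) = 1/(7.80·35.4) = 0.003622 K/W
  R_concrete = L/(kA) = 0.155/(1.52·35.4) = 0.002881 K/W
  R_common brick = L/(kA) = 0.154/(0.772·35.4) = 0.005635 K/W
  R_gypsum board = L/(kA) = 0.270/(0.153·35.4) = 0.04985 K/W
ΣR = 0.003622 + 0.002881 + 0.005635 + 0.04985 = 0.06199 K/W
Q = ΔT/ΣR = (294 K − 280.55 K)/0.06199 = 217 W

Q = 217 W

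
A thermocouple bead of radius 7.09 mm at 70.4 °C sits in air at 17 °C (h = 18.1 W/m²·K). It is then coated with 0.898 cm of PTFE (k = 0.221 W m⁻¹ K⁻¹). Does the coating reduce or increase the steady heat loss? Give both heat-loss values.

Critical radius for a sphere: r_cr = 2k/h = 0.0244 m = 2.44 cm.
Outer radius after coating: r₂ = 0.00709 + 0.00898 = 0.01607 m.
Since r₁ < r_cr and r₂ ≤ r_cr, the coating moves toward the maximum at r_cr — heat loss rises.
Bare: R = 1/(4πr₁²h) = 87.46 K/W; Q = 53.4/87.46 = 0.611 W.
Coated: R = R_cond + R_conv = 45.40 K/W; Q = 53.4/45.40 = 1.18 W.

increases: 0.611 → 1.18 W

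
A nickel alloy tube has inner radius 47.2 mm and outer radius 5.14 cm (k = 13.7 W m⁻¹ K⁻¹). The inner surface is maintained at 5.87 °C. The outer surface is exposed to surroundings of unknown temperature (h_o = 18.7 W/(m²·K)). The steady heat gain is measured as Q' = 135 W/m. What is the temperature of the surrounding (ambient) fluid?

Sum the resistances:
  R'_nickel alloy = ln(0.0514/0.0472)/(2πk) = 0.08524/(2π·13.7) = 9.903×10^-4 m·K/W
  R'_conv,out = 1/(2πr h) = 1/(2π·0.0514·18.7) = 0.1656 m·K/W
ΣR = 0.1666 m·K/W
ΔT = Q'·ΣR = 135 × 0.1666 = 22.49 K
Heat flows inward, so T_out = T_in + ΔT = 5.87 + 22.49 = 28.4 °C

T_out = 28.4 °C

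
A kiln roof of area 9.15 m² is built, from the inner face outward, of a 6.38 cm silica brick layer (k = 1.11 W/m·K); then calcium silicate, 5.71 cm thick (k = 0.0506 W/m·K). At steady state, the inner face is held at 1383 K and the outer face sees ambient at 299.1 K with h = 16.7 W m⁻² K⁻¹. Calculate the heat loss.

Resistance network (inner→outer):
  R_silica brick = L/(kA) = 0.0638/(1.11·9.15) = 0.006282 K/W
  R_calcium silicate = L/(kA) = 0.0571/(0.0506·9.15) = 0.1233 K/W
  R_conv,out = 1/(hA) = 1/(16.7·9.15) = 0.006544 K/W
ΣR = 0.006282 + 0.1233 + 0.006544 = 0.1361 K/W
Q = ΔT/ΣR = (1383 K − 299.1 K)/0.1361 = 7960 W

Q = 7.96 kW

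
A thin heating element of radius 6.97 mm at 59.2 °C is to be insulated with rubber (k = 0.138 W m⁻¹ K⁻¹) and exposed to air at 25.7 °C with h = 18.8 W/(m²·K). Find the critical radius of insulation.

For a cylinder, r_cr = k_ins/h = 0.138/18.8 = 0.00734 m = 0.734 cm

r_cr = 0.734 cm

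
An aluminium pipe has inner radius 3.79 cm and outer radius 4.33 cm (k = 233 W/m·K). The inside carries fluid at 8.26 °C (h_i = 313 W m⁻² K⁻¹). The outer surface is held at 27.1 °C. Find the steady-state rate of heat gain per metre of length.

Treat each layer as a resistance in series:
  R'_conv,in = 1/(2πr h) = 1/(2π·0.0379·313) = 0.01342 m·K/W
  R'_aluminium = ln(0.0433/0.0379)/(2πk) = 0.1332/(2π·233) = 9.099×10^-5 m·K/W
ΣR = 0.01342 + 9.099×10^-5 = 0.01351 m·K/W
Q' = ΔT/ΣR = (8.26 °C − 27.1 °C)/0.01351 = -1390 W/m
(Negative Q' ⇒ heat flows inward; heat gain = 1390 W/m.)

Q' = 1390 W/m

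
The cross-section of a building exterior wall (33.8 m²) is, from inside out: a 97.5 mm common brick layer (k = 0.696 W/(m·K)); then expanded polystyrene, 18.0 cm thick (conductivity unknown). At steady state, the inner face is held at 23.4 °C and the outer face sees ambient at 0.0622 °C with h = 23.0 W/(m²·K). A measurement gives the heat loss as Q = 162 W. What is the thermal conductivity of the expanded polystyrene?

k = 0.0384 W/m·K

ΣR = ΔT/Q = |23.4 − 0.0622|/162 = 0.1441 K/W
Known resistances:
  R_common brick = L/(kA) = 0.0975/(0.696·33.8) = 0.004145 K/W
  R_conv,out = 1/(hA) = 1/(23.0·33.8) = 0.001286 K/W
R_expanded polystyrene = ΣR − ΣR_known = 0.1441 − 0.005431 = 0.1387 K/W
L/(kA) = 0.1387 ⇒ k = 0.180/(0.1387·33.8) = 0.0384 W/m·K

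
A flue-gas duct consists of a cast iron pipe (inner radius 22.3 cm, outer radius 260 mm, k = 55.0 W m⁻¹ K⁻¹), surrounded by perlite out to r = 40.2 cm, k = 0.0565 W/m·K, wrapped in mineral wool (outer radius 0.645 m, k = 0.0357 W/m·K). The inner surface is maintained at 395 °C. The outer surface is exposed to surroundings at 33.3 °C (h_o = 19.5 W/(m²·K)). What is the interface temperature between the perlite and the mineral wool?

T = 262 °C

Treat each layer as a resistance in series:
  R'_cast iron = ln(0.260/0.223)/(2πk) = 0.1535/(2π·55.0) = 4.442×10^-4 m·K/W
  R'_perlite = ln(0.402/0.260)/(2πk) = 0.4358/(2π·0.0565) = 1.228 m·K/W
  R'_mineral wool = ln(0.645/0.402)/(2πk) = 0.4728/(2π·0.0357) = 2.108 m·K/W
  R'_conv,out = 1/(2πr h) = 1/(2π·0.645·19.5) = 0.01265 m·K/W
ΣR = 4.442×10^-4 + 1.228 + 2.108 + 0.01265 = 3.349 m·K/W
Q' = ΔT/ΣR = (395 °C − 33.3 °C)/3.349 = 108.0 W/m
From the inner boundary to the perlite/mineral wool interface, ΣR_partial = 1.228 m·K/W.
T_interface = T_in − Q'·ΣR_partial = 395 °C − (108.0)(1.228) = 262 °C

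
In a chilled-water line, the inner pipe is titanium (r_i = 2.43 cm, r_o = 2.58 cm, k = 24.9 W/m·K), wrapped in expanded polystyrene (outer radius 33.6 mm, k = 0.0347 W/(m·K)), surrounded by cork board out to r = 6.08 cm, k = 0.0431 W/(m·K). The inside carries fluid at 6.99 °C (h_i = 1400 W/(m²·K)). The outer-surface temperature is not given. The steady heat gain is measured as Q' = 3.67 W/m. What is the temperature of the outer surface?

Series resistances:
  R'_conv,in = 1/(2πr h) = 1/(2π·0.0243·1400) = 0.004678 m·K/W
  R'_titanium = ln(0.0258/0.0243)/(2πk) = 0.05990/(2π·24.9) = 3.829×10^-4 m·K/W
  R'_expanded polystyrene = ln(0.0336/0.0258)/(2πk) = 0.2642/(2π·0.0347) = 1.212 m·K/W
  R'_cork board = ln(0.0608/0.0336)/(2πk) = 0.5931/(2π·0.0431) = 2.190 m·K/W
ΣR = 3.407 m·K/W
ΔT = Q'·ΣR = 3.67 × 3.407 = 12.50 K
Heat flows inward, so T_out = T_in + ΔT = 6.99 + 12.50 = 19.5 °C

T_out = 19.5 °C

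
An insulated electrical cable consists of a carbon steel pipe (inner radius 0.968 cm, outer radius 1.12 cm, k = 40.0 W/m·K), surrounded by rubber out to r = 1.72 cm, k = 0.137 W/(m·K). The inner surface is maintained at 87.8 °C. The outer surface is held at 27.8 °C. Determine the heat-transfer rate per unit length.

Q' = 120 W/m

Treat each layer as a resistance in series:
  R'_carbon steel = ln(0.0112/0.00968)/(2πk) = 0.1459/(2π·40.0) = 5.803×10^-4 m·K/W
  R'_rubber = ln(0.0172/0.0112)/(2πk) = 0.4290/(2π·0.137) = 0.4984 m·K/W
ΣR = 5.803×10^-4 + 0.4984 = 0.4990 m·K/W
Q' = ΔT/ΣR = (87.8 °C − 27.8 °C)/0.4990 = 120 W/m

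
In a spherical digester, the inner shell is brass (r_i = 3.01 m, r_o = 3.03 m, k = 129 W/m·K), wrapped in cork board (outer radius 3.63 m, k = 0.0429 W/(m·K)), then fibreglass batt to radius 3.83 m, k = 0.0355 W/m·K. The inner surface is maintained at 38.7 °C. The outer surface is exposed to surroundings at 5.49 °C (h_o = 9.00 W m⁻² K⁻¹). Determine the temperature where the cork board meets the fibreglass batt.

Treat each layer as a resistance in series:
  R_brass = (1/3.01 − 1/3.03)/(4πk) = 0.002193/(4π·129) = 1.353×10^-6 K/W
  R_cork board = (1/3.03 − 1/3.63)/(4πk) = 0.05455/(4π·0.0429) = 0.1012 K/W
  R_fibreglass batt = (1/3.63 − 1/3.83)/(4πk) = 0.01439/(4π·0.0355) = 0.03225 K/W
  R_conv,out = 1/(4πr²h) = 1/(4π·3.83²·9.00) = 6.028×10^-4 K/W
ΣR = 1.353×10^-6 + 0.1012 + 0.03225 + 6.028×10^-4 = 0.1341 K/W
Q = ΔT/ΣR = (38.7 °C − 5.49 °C)/0.1341 = 247.7 W
From the inner boundary to the cork board/fibreglass batt interface, ΣR_partial = 0.1012 K/W.
T_interface = T_in − Q·ΣR_partial = 38.7 °C − (247.7)(0.1012) = 13.6 °C

T = 13.6 °C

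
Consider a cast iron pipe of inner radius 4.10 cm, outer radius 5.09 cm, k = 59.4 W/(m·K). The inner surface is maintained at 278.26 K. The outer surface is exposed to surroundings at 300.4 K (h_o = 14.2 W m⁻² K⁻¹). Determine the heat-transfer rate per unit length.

Resistance network (inner→outer):
  R'_cast iron = ln(0.0509/0.0410)/(2πk) = 0.2163/(2π·59.4) = 5.795×10^-4 m·K/W
  R'_conv,out = 1/(2πr h) = 1/(2π·0.0509·14.2) = 0.2202 m·K/W
ΣR = 5.795×10^-4 + 0.2202 = 0.2208 m·K/W
Q' = ΔT/ΣR = (278.26 K − 300.4 K)/0.2208 = -100 W/m
(Negative Q' ⇒ heat flows inward; heat gain = 100 W/m.)

Q' = 100 W/m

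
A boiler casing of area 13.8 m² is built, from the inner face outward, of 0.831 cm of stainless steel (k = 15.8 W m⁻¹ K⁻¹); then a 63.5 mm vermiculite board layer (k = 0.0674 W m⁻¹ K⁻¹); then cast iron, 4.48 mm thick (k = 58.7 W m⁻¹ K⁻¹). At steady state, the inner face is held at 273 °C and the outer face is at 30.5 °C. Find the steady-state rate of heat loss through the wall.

Resistance network (inner→outer):
  R_stainless steel = L/(kA) = 0.00831/(15.8·13.8) = 3.811×10^-5 K/W
  R_vermiculite board = L/(kA) = 0.0635/(0.0674·13.8) = 0.06827 K/W
  R_cast iron = L/(kA) = 0.00448/(58.7·13.8) = 5.530×10^-6 K/W
ΣR = 3.811×10^-5 + 0.06827 + 5.530×10^-6 = 0.06831 K/W
Q = ΔT/ΣR = (273 °C − 30.5 °C)/0.06831 = 3550 W

Q = 3550 W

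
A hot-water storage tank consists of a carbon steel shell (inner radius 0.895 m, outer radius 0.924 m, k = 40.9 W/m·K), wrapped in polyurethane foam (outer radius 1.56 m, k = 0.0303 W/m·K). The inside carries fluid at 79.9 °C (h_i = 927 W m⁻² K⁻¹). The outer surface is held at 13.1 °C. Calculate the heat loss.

Series thermal resistances, inner to outer:
  R_conv,in = 1/(4πr²h) = 1/(4π·0.895²·927) = 1.072×10^-4 K/W
  R_carbon steel = (1/0.895 − 1/0.924)/(4πk) = 0.03507/(4π·40.9) = 6.823×10^-5 K/W
  R_polyurethane foam = (1/0.924 − 1/1.56)/(4πk) = 0.4412/(4π·0.0303) = 1.159 K/W
ΣR = 1.072×10^-4 + 6.823×10^-5 + 1.159 = 1.159 K/W
Q = ΔT/ΣR = (79.9 °C − 13.1 °C)/1.159 = 57.6 W

Q = 57.6 W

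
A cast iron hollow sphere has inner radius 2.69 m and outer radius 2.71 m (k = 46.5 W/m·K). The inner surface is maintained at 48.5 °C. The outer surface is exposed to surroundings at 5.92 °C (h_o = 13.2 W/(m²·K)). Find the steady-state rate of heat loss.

Q = 51.6 kW

Series thermal resistances, inner to outer:
  R_cast iron = (1/2.69 − 1/2.71)/(4πk) = 0.002744/(4π·46.5) = 4.695×10^-6 K/W
  R_conv,out = 1/(4πr²h) = 1/(4π·2.71²·13.2) = 8.209×10^-4 K/W
ΣR = 4.695×10^-6 + 8.209×10^-4 = 8.256×10^-4 K/W
Q = ΔT/ΣR = (48.5 °C − 5.92 °C)/8.256×10^-4 = 51600 W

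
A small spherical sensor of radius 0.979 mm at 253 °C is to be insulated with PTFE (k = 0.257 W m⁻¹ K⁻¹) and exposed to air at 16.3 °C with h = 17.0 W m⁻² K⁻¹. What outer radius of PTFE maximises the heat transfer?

For a sphere, r_cr = 2k_ins/h = 2·0.257/17.0 = 0.0302 m = 3.02 cm

r_cr = 3.02 cm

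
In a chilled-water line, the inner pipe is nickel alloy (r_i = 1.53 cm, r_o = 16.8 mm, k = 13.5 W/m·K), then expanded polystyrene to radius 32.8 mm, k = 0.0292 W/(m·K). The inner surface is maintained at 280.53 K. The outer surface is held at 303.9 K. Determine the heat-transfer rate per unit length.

Q' = 6.41 W/m

Treat each layer as a resistance in series:
  R'_nickel alloy = ln(0.0168/0.0153)/(2πk) = 0.09353/(2π·13.5) = 0.001103 m·K/W
  R'_expanded polystyrene = ln(0.0328/0.0168)/(2πk) = 0.6690/(2π·0.0292) = 3.647 m·K/W
ΣR = 0.001103 + 3.647 = 3.648 m·K/W
Q' = ΔT/ΣR = (280.53 K − 303.9 K)/3.648 = -6.41 W/m
(Negative Q' ⇒ heat flows inward; heat gain = 6.41 W/m.)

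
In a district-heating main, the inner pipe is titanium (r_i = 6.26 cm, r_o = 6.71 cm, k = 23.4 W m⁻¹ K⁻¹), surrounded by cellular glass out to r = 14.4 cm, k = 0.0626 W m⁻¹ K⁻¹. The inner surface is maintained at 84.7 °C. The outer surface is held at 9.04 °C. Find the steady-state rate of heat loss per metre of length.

Q' = 39.0 W/m

Series thermal resistances, inner to outer:
  R'_titanium = ln(0.0671/0.0626)/(2πk) = 0.06942/(2π·23.4) = 4.722×10^-4 m·K/W
  R'_cellular glass = ln(0.144/0.0671)/(2πk) = 0.7636/(2π·0.0626) = 1.941 m·K/W
ΣR = 4.722×10^-4 + 1.941 = 1.941 m·K/W
Q' = ΔT/ΣR = (84.7 °C − 9.04 °C)/1.941 = 39.0 W/m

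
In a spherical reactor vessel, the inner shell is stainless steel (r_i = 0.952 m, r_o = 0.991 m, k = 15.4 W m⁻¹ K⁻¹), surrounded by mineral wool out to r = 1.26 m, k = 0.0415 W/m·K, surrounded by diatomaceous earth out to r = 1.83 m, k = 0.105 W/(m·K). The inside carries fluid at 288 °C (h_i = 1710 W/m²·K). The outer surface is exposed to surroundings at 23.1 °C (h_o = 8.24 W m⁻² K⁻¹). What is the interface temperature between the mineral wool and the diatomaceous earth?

T = 107 °C

Series thermal resistances, inner to outer:
  R_conv,in = 1/(4πr²h) = 1/(4π·0.952²·1710) = 5.135×10^-5 K/W
  R_stainless steel = (1/0.952 − 1/0.991)/(4πk) = 0.04134/(4π·15.4) = 2.136×10^-4 K/W
  R_mineral wool = (1/0.991 − 1/1.26)/(4πk) = 0.2154/(4π·0.0415) = 0.4131 K/W
  R_diatomaceous earth = (1/1.26 − 1/1.83)/(4πk) = 0.2472/(4π·0.105) = 0.1874 K/W
  R_conv,out = 1/(4πr²h) = 1/(4π·1.83²·8.24) = 0.002884 K/W
ΣR = 5.135×10^-5 + 2.136×10^-4 + 0.4131 + 0.1874 + 0.002884 = 0.6036 K/W
Q = ΔT/ΣR = (288 °C − 23.1 °C)/0.6036 = 438.9 W
From the inner boundary to the mineral wool/diatomaceous earth interface, ΣR_partial = 0.4134 K/W.
T_interface = T_in − Q·ΣR_partial = 288 °C − (438.9)(0.4134) = 107 °C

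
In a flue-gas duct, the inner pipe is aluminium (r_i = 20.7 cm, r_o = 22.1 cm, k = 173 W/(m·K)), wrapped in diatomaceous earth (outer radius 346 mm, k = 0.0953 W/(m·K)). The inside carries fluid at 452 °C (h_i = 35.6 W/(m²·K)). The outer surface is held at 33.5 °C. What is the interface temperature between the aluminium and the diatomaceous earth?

Treat each layer as a resistance in series:
  R'_conv,in = 1/(2πr h) = 1/(2π·0.207·35.6) = 0.02160 m·K/W
  R'_aluminium = ln(0.221/0.207)/(2πk) = 0.06544/(2π·173) = 6.021×10^-5 m·K/W
  R'_diatomaceous earth = ln(0.346/0.221)/(2πk) = 0.4483/(2π·0.0953) = 0.7486 m·K/W
ΣR = 0.02160 + 6.021×10^-5 + 0.7486 = 0.7703 m·K/W
Q' = ΔT/ΣR = (452 °C − 33.5 °C)/0.7703 = 543.3 W/m
From the inner boundary to the aluminium/diatomaceous earth interface, ΣR_partial = 0.02166 m·K/W.
T_interface = T_in − Q'·ΣR_partial = 452 °C − (543.3)(0.02166) = 440 °C

T = 440 °C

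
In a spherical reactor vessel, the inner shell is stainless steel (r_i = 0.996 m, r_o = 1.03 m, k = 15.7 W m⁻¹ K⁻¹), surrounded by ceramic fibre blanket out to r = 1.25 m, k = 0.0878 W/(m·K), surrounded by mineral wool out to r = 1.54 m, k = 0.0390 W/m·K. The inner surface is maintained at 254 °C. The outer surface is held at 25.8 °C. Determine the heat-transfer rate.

Treat each layer as a resistance in series:
  R_stainless steel = (1/0.996 − 1/1.03)/(4πk) = 0.03314/(4π·15.7) = 1.680×10^-4 K/W
  R_ceramic fibre blanket = (1/1.03 − 1/1.25)/(4πk) = 0.1709/(4π·0.0878) = 0.1549 K/W
  R_mineral wool = (1/1.25 − 1/1.54)/(4πk) = 0.1506/(4π·0.0390) = 0.3074 K/W
ΣR = 1.680×10^-4 + 0.1549 + 0.3074 = 0.4625 K/W
Q = ΔT/ΣR = (254 °C − 25.8 °C)/0.4625 = 493 W

Q = 493 W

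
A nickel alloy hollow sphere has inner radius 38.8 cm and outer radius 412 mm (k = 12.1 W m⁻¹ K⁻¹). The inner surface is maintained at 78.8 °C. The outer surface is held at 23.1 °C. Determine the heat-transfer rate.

Q = 4πk·ΔT/(1/r₁ − 1/r₂) = 4π × 12.1 × 55.7 / (1/0.388 − 1/0.412) = 56400 W

Q = 56.4 kW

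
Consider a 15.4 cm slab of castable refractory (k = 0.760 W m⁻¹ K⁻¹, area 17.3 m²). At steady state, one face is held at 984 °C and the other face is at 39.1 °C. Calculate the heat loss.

Q = kA·ΔT/L = 0.760 × 17.3 × |984 °C − 39.1 °C| / 0.154 = 80700 W

Q = 80.7 kW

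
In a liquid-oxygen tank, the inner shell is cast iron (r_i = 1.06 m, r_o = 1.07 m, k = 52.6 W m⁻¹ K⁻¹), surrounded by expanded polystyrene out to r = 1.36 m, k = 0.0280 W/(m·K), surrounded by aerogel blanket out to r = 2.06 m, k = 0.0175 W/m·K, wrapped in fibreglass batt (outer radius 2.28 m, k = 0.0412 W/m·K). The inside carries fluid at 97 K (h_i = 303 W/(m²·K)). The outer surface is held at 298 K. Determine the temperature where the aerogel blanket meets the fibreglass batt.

Series thermal resistances, inner to outer:
  R_conv,in = 1/(4πr²h) = 1/(4π·1.06²·303) = 2.337×10^-4 K/W
  R_cast iron = (1/1.06 − 1/1.07)/(4πk) = 0.008817/(4π·52.6) = 1.334×10^-5 K/W
  R_expanded polystyrene = (1/1.07 − 1/1.36)/(4πk) = 0.1993/(4π·0.0280) = 0.5664 K/W
  R_aerogel blanket = (1/1.36 − 1/2.06)/(4πk) = 0.2499/(4π·0.0175) = 1.136 K/W
  R_fibreglass batt = (1/2.06 − 1/2.28)/(4πk) = 0.04684/(4π·0.0412) = 0.09047 K/W
ΣR = 2.337×10^-4 + 1.334×10^-5 + 0.5664 + 1.136 + 0.09047 = 1.793 K/W
Q = ΔT/ΣR = (97 K − 298 K)/1.793 = -112.1 W
From the inner boundary to the aerogel blanket/fibreglass batt interface, ΣR_partial = 1.703 K/W.
T_interface = T_in − Q·ΣR_partial = 97 K − (-112.1)(1.703) = 287.9 K

T = 287.9 K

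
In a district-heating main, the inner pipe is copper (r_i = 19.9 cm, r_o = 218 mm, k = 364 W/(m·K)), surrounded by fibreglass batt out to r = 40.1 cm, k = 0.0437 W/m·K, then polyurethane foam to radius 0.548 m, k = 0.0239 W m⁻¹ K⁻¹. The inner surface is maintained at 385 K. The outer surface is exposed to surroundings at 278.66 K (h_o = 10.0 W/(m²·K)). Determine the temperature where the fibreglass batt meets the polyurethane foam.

T = 330.5 K

Resistance network (inner→outer):
  R'_copper = ln(0.218/0.199)/(2πk) = 0.09119/(2π·364) = 3.987×10^-5 m·K/W
  R'_fibreglass batt = ln(0.401/0.218)/(2πk) = 0.6095/(2π·0.0437) = 2.220 m·K/W
  R'_polyurethane foam = ln(0.548/0.401)/(2πk) = 0.3123/(2π·0.0239) = 2.080 m·K/W
  R'_conv,out = 1/(2πr h) = 1/(2π·0.548·10.0) = 0.02904 m·K/W
ΣR = 3.987×10^-5 + 2.220 + 2.080 + 0.02904 = 4.329 m·K/W
Q' = ΔT/ΣR = (385 K − 278.66 K)/4.329 = 24.56 W/m
From the inner boundary to the fibreglass batt/polyurethane foam interface, ΣR_partial = 2.220 m·K/W.
T_interface = T_in − Q'·ΣR_partial = 385 K − (24.56)(2.220) = 330.5 K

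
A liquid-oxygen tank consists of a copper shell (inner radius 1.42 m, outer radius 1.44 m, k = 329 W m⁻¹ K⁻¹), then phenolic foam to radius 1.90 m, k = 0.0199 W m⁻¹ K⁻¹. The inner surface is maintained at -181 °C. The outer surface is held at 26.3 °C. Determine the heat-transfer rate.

Q = 308 W

Treat each layer as a resistance in series:
  R_copper = (1/1.42 − 1/1.44)/(4πk) = 0.009781/(4π·329) = 2.366×10^-6 K/W
  R_phenolic foam = (1/1.44 − 1/1.90)/(4πk) = 0.1681/(4π·0.0199) = 0.6723 K/W
ΣR = 2.366×10^-6 + 0.6723 = 0.6723 K/W
Q = ΔT/ΣR = (-181 °C − 26.3 °C)/0.6723 = -308 W
(Negative Q ⇒ heat flows inward; heat gain = 308 W.)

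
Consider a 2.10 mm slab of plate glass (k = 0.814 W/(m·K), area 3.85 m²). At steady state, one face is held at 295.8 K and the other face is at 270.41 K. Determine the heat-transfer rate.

Q = kA·ΔT/L = 0.814 × 3.85 × |295.8 K − 270.41 K| / 0.00210 = 37900 W

Q = 37900 W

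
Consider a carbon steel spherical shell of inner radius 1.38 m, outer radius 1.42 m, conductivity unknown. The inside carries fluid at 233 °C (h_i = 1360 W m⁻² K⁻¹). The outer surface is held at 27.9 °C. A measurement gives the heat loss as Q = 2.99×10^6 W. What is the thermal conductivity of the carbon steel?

ΣR = ΔT/Q = |233 − 27.9|/2.99×10^6 = 6.860×10^-5 K/W
Known resistances:
  R_conv,in = 1/(4πr²h) = 1/(4π·1.38²·1360) = 3.073×10^-5 K/W
R_carbon steel = ΣR − ΣR_known = 6.860×10^-5 − 3.073×10^-5 = 3.787×10^-5 K/W
(1/r₁−1/r₂)/(4πk) = 3.787×10^-5 ⇒ k = 0.02041/(4π·3.787×10^-5) = 42.9 W/m·K

k = 42.9 W/m·K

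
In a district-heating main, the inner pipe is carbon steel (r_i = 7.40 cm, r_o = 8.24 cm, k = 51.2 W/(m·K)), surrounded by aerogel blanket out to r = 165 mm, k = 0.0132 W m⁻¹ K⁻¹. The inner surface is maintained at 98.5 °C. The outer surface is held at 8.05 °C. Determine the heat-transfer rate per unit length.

Series thermal resistances, inner to outer:
  R'_carbon steel = ln(0.0824/0.0740)/(2πk) = 0.1075/(2π·51.2) = 3.342×10^-4 m·K/W
  R'_aerogel blanket = ln(0.165/0.0824)/(2πk) = 0.6944/(2π·0.0132) = 8.372 m·K/W
ΣR = 3.342×10^-4 + 8.372 = 8.372 m·K/W
Q' = ΔT/ΣR = (98.5 °C − 8.05 °C)/8.372 = 10.8 W/m

Q' = 10.8 W/m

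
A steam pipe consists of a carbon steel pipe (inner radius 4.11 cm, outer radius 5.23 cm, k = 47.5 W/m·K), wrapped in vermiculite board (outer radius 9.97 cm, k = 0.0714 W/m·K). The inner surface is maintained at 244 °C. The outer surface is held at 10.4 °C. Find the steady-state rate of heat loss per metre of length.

Q' = 162 W/m

Resistance network (inner→outer):
  R'_carbon steel = ln(0.0523/0.0411)/(2πk) = 0.2410/(2π·47.5) = 8.075×10^-4 m·K/W
  R'_vermiculite board = ln(0.0997/0.0523)/(2πk) = 0.6452/(2π·0.0714) = 1.438 m·K/W
ΣR = 8.075×10^-4 + 1.438 = 1.439 m·K/W
Q' = ΔT/ΣR = (244 °C − 10.4 °C)/1.439 = 162 W/m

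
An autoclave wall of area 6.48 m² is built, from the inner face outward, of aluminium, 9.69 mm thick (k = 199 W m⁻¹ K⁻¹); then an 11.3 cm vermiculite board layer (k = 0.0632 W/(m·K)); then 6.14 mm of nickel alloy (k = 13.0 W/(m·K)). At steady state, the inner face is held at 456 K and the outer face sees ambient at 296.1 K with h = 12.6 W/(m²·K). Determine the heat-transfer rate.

Resistance network (inner→outer):
  R_aluminium = L/(kA) = 0.00969/(199·6.48) = 7.514×10^-6 K/W
  R_vermiculite board = L/(kA) = 0.113/(0.0632·6.48) = 0.2759 K/W
  R_nickel alloy = L/(kA) = 0.00614/(13.0·6.48) = 7.289×10^-5 K/W
  R_conv,out = 1/(hA) = 1/(12.6·6.48) = 0.01225 K/W
ΣR = 7.514×10^-6 + 0.2759 + 7.289×10^-5 + 0.01225 = 0.2882 K/W
Q = ΔT/ΣR = (456 K − 296.1 K)/0.2882 = 555 W

Q = 555 W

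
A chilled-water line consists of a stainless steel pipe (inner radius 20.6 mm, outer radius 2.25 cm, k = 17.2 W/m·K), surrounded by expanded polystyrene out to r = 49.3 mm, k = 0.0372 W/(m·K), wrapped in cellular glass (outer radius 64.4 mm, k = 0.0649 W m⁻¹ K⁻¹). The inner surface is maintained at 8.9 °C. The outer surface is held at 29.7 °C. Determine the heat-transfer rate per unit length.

Series thermal resistances, inner to outer:
  R'_stainless steel = ln(0.0225/0.0206)/(2πk) = 0.08822/(2π·17.2) = 8.164×10^-4 m·K/W
  R'_expanded polystyrene = ln(0.0493/0.0225)/(2πk) = 0.7844/(2π·0.0372) = 3.356 m·K/W
  R'_cellular glass = ln(0.0644/0.0493)/(2πk) = 0.2672/(2π·0.0649) = 0.6552 m·K/W
ΣR = 8.164×10^-4 + 3.356 + 0.6552 = 4.012 m·K/W
Q' = ΔT/ΣR = (8.9 °C − 29.7 °C)/4.012 = -5.18 W/m
(Negative Q' ⇒ heat flows inward; heat gain = 5.18 W/m.)

Q' = 5.18 W/m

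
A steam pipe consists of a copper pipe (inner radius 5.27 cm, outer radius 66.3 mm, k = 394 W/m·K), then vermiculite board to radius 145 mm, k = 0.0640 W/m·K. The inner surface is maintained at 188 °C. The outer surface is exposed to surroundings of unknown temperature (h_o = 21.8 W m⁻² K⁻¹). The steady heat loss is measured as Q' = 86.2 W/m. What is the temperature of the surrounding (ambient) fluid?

Series resistances:
  R'_copper = ln(0.0663/0.0527)/(2πk) = 0.2296/(2π·394) = 9.274×10^-5 m·K/W
  R'_vermiculite board = ln(0.145/0.0663)/(2πk) = 0.7825/(2π·0.0640) = 1.946 m·K/W
  R'_conv,out = 1/(2πr h) = 1/(2π·0.145·21.8) = 0.05035 m·K/W
ΣR = 1.996 m·K/W
ΔT = Q'·ΣR = 86.2 × 1.996 = 172.1 K
Heat flows outward, so T_out = T_in − ΔT = 188 − 172.1 = 15.9 °C

T_out = 15.9 °C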